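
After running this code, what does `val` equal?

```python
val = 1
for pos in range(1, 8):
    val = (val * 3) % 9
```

Let's trace through this code step by step.

Initialize: val = 1
Entering loop: for pos in range(1, 8):

After execution: val = 0
0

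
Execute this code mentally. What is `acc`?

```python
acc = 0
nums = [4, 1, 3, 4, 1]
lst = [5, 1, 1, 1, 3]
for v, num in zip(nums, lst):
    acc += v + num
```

Let's trace through this code step by step.

Initialize: acc = 0
Initialize: nums = [4, 1, 3, 4, 1]
Initialize: lst = [5, 1, 1, 1, 3]
Entering loop: for v, num in zip(nums, lst):

After execution: acc = 24
24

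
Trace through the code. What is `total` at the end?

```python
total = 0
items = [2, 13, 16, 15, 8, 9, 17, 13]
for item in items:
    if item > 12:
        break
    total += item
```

Let's trace through this code step by step.

Initialize: total = 0
Initialize: items = [2, 13, 16, 15, 8, 9, 17, 13]
Entering loop: for item in items:

After execution: total = 2
2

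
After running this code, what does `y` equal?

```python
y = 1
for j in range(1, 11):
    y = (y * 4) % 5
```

Let's trace through this code step by step.

Initialize: y = 1
Entering loop: for j in range(1, 11):

After execution: y = 1
1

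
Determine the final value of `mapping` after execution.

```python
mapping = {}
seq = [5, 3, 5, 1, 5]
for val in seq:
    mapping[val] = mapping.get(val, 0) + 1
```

Let's trace through this code step by step.

Initialize: mapping = {}
Initialize: seq = [5, 3, 5, 1, 5]
Entering loop: for val in seq:

After execution: mapping = {5: 3, 3: 1, 1: 1}
{5: 3, 3: 1, 1: 1}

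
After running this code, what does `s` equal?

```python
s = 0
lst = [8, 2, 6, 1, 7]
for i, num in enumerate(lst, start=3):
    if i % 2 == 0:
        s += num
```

Let's trace through this code step by step.

Initialize: s = 0
Initialize: lst = [8, 2, 6, 1, 7]
Entering loop: for i, num in enumerate(lst, start=3):

After execution: s = 3
3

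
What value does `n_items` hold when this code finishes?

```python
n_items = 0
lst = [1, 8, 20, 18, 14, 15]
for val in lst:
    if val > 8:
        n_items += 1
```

Let's trace through this code step by step.

Initialize: n_items = 0
Initialize: lst = [1, 8, 20, 18, 14, 15]
Entering loop: for val in lst:

After execution: n_items = 4
4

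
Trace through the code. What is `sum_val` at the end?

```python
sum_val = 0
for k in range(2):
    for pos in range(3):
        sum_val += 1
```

Let's trace through this code step by step.

Initialize: sum_val = 0
Entering loop: for k in range(2):

After execution: sum_val = 6
6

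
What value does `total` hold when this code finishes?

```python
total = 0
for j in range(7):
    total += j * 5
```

Let's trace through this code step by step.

Initialize: total = 0
Entering loop: for j in range(7):

After execution: total = 105
105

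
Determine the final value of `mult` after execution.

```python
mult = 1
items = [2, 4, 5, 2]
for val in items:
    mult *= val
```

Let's trace through this code step by step.

Initialize: mult = 1
Initialize: items = [2, 4, 5, 2]
Entering loop: for val in items:

After execution: mult = 80
80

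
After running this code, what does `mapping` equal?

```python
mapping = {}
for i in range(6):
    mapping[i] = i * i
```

Let's trace through this code step by step.

Initialize: mapping = {}
Entering loop: for i in range(6):

After execution: mapping = {0: 0, 1: 1, 2: 4, 3: 9, 4: 16, 5: 25}
{0: 0, 1: 1, 2: 4, 3: 9, 4: 16, 5: 25}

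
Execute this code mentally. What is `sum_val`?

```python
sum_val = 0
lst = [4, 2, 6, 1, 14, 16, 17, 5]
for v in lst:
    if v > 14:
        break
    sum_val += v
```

Let's trace through this code step by step.

Initialize: sum_val = 0
Initialize: lst = [4, 2, 6, 1, 14, 16, 17, 5]
Entering loop: for v in lst:

After execution: sum_val = 27
27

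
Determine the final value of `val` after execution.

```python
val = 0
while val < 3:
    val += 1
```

Let's trace through this code step by step.

Initialize: val = 0
Entering loop: while val < 3:

After execution: val = 3
3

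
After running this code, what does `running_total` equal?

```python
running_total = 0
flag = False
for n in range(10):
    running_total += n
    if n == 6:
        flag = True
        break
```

Let's trace through this code step by step.

Initialize: running_total = 0
Initialize: flag = False
Entering loop: for n in range(10):

After execution: running_total = 21
21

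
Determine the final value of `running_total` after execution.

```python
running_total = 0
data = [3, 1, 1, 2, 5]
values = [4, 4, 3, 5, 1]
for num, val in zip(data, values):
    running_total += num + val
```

Let's trace through this code step by step.

Initialize: running_total = 0
Initialize: data = [3, 1, 1, 2, 5]
Initialize: values = [4, 4, 3, 5, 1]
Entering loop: for num, val in zip(data, values):

After execution: running_total = 29
29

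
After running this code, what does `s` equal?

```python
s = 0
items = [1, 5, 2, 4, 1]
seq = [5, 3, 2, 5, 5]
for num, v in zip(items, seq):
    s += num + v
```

Let's trace through this code step by step.

Initialize: s = 0
Initialize: items = [1, 5, 2, 4, 1]
Initialize: seq = [5, 3, 2, 5, 5]
Entering loop: for num, v in zip(items, seq):

After execution: s = 33
33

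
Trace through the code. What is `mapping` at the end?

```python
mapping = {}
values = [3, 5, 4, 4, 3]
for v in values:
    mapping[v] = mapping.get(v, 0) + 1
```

Let's trace through this code step by step.

Initialize: mapping = {}
Initialize: values = [3, 5, 4, 4, 3]
Entering loop: for v in values:

After execution: mapping = {3: 2, 5: 1, 4: 2}
{3: 2, 5: 1, 4: 2}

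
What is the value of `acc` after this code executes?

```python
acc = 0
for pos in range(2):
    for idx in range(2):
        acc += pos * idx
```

Let's trace through this code step by step.

Initialize: acc = 0
Entering loop: for pos in range(2):

After execution: acc = 1
1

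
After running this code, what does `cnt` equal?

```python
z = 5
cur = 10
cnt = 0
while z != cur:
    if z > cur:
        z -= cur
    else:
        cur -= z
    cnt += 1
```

Let's trace through this code step by step.

Initialize: z = 5
Initialize: cur = 10
Initialize: cnt = 0
Entering loop: while z != cur:

After execution: cnt = 1
1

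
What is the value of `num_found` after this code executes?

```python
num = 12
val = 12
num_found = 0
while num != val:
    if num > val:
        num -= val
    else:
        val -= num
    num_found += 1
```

Let's trace through this code step by step.

Initialize: num = 12
Initialize: val = 12
Initialize: num_found = 0
Entering loop: while num != val:

After execution: num_found = 0
0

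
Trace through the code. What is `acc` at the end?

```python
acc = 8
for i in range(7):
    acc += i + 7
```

Let's trace through this code step by step.

Initialize: acc = 8
Entering loop: for i in range(7):

After execution: acc = 78
78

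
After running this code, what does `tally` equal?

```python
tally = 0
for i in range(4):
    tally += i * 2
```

Let's trace through this code step by step.

Initialize: tally = 0
Entering loop: for i in range(4):

After execution: tally = 12
12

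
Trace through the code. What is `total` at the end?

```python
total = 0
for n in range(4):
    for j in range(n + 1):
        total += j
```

Let's trace through this code step by step.

Initialize: total = 0
Entering loop: for n in range(4):

After execution: total = 10
10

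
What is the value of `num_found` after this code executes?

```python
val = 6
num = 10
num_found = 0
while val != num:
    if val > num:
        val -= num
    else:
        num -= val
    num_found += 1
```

Let's trace through this code step by step.

Initialize: val = 6
Initialize: num = 10
Initialize: num_found = 0
Entering loop: while val != num:

After execution: num_found = 3
3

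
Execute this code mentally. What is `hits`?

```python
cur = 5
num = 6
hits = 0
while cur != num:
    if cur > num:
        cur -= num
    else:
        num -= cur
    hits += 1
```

Let's trace through this code step by step.

Initialize: cur = 5
Initialize: num = 6
Initialize: hits = 0
Entering loop: while cur != num:

After execution: hits = 5
5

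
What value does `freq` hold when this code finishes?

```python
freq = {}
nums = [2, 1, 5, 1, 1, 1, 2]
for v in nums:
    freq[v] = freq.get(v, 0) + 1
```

Let's trace through this code step by step.

Initialize: freq = {}
Initialize: nums = [2, 1, 5, 1, 1, 1, 2]
Entering loop: for v in nums:

After execution: freq = {2: 2, 1: 4, 5: 1}
{2: 2, 1: 4, 5: 1}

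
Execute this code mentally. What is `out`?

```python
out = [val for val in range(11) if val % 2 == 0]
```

Let's trace through this code step by step.

Initialize: out = [val for val in range(11) if val % 2 == 0]

After execution: out = [0, 2, 4, 6, 8, 10]
[0, 2, 4, 6, 8, 10]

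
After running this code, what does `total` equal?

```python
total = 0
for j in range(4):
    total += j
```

Let's trace through this code step by step.

Initialize: total = 0
Entering loop: for j in range(4):

After execution: total = 6
6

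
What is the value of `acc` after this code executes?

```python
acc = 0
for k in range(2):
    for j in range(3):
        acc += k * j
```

Let's trace through this code step by step.

Initialize: acc = 0
Entering loop: for k in range(2):

After execution: acc = 3
3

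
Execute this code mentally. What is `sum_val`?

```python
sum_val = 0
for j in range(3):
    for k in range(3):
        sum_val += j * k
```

Let's trace through this code step by step.

Initialize: sum_val = 0
Entering loop: for j in range(3):

After execution: sum_val = 9
9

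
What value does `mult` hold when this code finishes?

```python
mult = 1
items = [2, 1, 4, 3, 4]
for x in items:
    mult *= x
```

Let's trace through this code step by step.

Initialize: mult = 1
Initialize: items = [2, 1, 4, 3, 4]
Entering loop: for x in items:

After execution: mult = 96
96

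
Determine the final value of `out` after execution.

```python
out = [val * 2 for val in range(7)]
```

Let's trace through this code step by step.

Initialize: out = [val * 2 for val in range(7)]

After execution: out = [0, 2, 4, 6, 8, 10, 12]
[0, 2, 4, 6, 8, 10, 12]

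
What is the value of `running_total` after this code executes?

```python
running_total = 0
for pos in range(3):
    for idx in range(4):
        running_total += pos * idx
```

Let's trace through this code step by step.

Initialize: running_total = 0
Entering loop: for pos in range(3):

After execution: running_total = 18
18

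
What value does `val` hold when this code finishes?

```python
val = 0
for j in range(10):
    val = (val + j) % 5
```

Let's trace through this code step by step.

Initialize: val = 0
Entering loop: for j in range(10):

After execution: val = 0
0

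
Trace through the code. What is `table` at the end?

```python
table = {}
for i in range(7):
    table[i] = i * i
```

Let's trace through this code step by step.

Initialize: table = {}
Entering loop: for i in range(7):

After execution: table = {0: 0, 1: 1, 2: 4, 3: 9, 4: 16, 5: 25, 6: 36}
{0: 0, 1: 1, 2: 4, 3: 9, 4: 16, 5: 25, 6: 36}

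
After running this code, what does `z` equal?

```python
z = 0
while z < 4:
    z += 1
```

Let's trace through this code step by step.

Initialize: z = 0
Entering loop: while z < 4:

After execution: z = 4
4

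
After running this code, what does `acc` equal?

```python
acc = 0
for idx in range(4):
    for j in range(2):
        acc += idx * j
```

Let's trace through this code step by step.

Initialize: acc = 0
Entering loop: for idx in range(4):

After execution: acc = 6
6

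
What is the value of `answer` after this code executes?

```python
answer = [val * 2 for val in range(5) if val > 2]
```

Let's trace through this code step by step.

Initialize: answer = [val * 2 for val in range(5) if val > 2]

After execution: answer = [6, 8]
[6, 8]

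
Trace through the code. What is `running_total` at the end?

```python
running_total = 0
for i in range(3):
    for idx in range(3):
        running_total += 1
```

Let's trace through this code step by step.

Initialize: running_total = 0
Entering loop: for i in range(3):

After execution: running_total = 9
9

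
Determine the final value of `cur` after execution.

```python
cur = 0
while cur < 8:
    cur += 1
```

Let's trace through this code step by step.

Initialize: cur = 0
Entering loop: while cur < 8:

After execution: cur = 8
8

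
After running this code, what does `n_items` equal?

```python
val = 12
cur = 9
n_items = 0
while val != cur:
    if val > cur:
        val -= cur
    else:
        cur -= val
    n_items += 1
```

Let's trace through this code step by step.

Initialize: val = 12
Initialize: cur = 9
Initialize: n_items = 0
Entering loop: while val != cur:

After execution: n_items = 3
3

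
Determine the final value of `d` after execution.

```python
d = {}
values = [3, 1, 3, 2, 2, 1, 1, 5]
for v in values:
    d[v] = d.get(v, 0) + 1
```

Let's trace through this code step by step.

Initialize: d = {}
Initialize: values = [3, 1, 3, 2, 2, 1, 1, 5]
Entering loop: for v in values:

After execution: d = {3: 2, 1: 3, 2: 2, 5: 1}
{3: 2, 1: 3, 2: 2, 5: 1}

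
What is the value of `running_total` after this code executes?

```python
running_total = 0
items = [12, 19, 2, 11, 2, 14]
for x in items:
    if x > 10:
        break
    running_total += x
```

Let's trace through this code step by step.

Initialize: running_total = 0
Initialize: items = [12, 19, 2, 11, 2, 14]
Entering loop: for x in items:

After execution: running_total = 0
0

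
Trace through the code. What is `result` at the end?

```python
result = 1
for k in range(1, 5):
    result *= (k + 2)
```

Let's trace through this code step by step.

Initialize: result = 1
Entering loop: for k in range(1, 5):

After execution: result = 360
360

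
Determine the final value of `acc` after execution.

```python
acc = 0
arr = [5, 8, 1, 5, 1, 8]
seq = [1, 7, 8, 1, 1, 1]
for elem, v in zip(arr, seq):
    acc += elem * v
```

Let's trace through this code step by step.

Initialize: acc = 0
Initialize: arr = [5, 8, 1, 5, 1, 8]
Initialize: seq = [1, 7, 8, 1, 1, 1]
Entering loop: for elem, v in zip(arr, seq):

After execution: acc = 83
83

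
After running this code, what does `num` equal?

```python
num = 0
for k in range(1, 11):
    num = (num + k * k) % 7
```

Let's trace through this code step by step.

Initialize: num = 0
Entering loop: for k in range(1, 11):

After execution: num = 0
0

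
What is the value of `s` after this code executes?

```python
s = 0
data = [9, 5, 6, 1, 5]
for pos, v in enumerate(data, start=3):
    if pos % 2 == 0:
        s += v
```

Let's trace through this code step by step.

Initialize: s = 0
Initialize: data = [9, 5, 6, 1, 5]
Entering loop: for pos, v in enumerate(data, start=3):

After execution: s = 6
6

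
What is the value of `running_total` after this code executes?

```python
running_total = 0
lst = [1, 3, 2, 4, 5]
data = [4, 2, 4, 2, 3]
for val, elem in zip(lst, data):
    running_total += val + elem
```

Let's trace through this code step by step.

Initialize: running_total = 0
Initialize: lst = [1, 3, 2, 4, 5]
Initialize: data = [4, 2, 4, 2, 3]
Entering loop: for val, elem in zip(lst, data):

After execution: running_total = 30
30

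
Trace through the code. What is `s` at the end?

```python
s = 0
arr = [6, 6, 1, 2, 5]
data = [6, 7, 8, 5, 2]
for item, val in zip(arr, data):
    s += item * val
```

Let's trace through this code step by step.

Initialize: s = 0
Initialize: arr = [6, 6, 1, 2, 5]
Initialize: data = [6, 7, 8, 5, 2]
Entering loop: for item, val in zip(arr, data):

After execution: s = 106
106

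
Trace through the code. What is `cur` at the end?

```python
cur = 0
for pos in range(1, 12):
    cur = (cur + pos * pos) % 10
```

Let's trace through this code step by step.

Initialize: cur = 0
Entering loop: for pos in range(1, 12):

After execution: cur = 6
6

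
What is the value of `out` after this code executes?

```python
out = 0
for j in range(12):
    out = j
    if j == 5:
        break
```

Let's trace through this code step by step.

Initialize: out = 0
Entering loop: for j in range(12):

After execution: out = 5
5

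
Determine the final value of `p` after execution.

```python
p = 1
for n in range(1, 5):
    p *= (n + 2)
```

Let's trace through this code step by step.

Initialize: p = 1
Entering loop: for n in range(1, 5):

After execution: p = 360
360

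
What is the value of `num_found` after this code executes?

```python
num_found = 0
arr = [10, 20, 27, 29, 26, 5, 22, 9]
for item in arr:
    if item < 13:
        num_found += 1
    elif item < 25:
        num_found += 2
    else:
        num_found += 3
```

Let's trace through this code step by step.

Initialize: num_found = 0
Initialize: arr = [10, 20, 27, 29, 26, 5, 22, 9]
Entering loop: for item in arr:

After execution: num_found = 16
16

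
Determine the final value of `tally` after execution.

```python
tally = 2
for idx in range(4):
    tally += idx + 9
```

Let's trace through this code step by step.

Initialize: tally = 2
Entering loop: for idx in range(4):

After execution: tally = 44
44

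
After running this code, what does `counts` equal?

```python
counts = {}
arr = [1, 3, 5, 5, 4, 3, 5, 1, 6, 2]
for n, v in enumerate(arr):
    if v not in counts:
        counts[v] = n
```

Let's trace through this code step by step.

Initialize: counts = {}
Initialize: arr = [1, 3, 5, 5, 4, 3, 5, 1, 6, 2]
Entering loop: for n, v in enumerate(arr):

After execution: counts = {1: 0, 3: 1, 5: 2, 4: 4, 6: 8, 2: 9}
{1: 0, 3: 1, 5: 2, 4: 4, 6: 8, 2: 9}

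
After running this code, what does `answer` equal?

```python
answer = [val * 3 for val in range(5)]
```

Let's trace through this code step by step.

Initialize: answer = [val * 3 for val in range(5)]

After execution: answer = [0, 3, 6, 9, 12]
[0, 3, 6, 9, 12]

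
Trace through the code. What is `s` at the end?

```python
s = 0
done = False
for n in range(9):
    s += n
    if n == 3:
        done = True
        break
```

Let's trace through this code step by step.

Initialize: s = 0
Initialize: done = False
Entering loop: for n in range(9):

After execution: s = 6
6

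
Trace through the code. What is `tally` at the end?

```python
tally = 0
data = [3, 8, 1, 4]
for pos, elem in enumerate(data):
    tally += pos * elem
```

Let's trace through this code step by step.

Initialize: tally = 0
Initialize: data = [3, 8, 1, 4]
Entering loop: for pos, elem in enumerate(data):

After execution: tally = 22
22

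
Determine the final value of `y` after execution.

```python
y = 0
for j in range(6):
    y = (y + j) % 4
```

Let's trace through this code step by step.

Initialize: y = 0
Entering loop: for j in range(6):

After execution: y = 3
3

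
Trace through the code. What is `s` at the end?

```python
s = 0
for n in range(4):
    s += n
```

Let's trace through this code step by step.

Initialize: s = 0
Entering loop: for n in range(4):

After execution: s = 6
6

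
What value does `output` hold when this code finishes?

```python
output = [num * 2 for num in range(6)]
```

Let's trace through this code step by step.

Initialize: output = [num * 2 for num in range(6)]

After execution: output = [0, 2, 4, 6, 8, 10]
[0, 2, 4, 6, 8, 10]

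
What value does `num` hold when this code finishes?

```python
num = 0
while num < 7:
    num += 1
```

Let's trace through this code step by step.

Initialize: num = 0
Entering loop: while num < 7:

After execution: num = 7
7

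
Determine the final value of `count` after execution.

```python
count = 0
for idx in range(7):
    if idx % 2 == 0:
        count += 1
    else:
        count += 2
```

Let's trace through this code step by step.

Initialize: count = 0
Entering loop: for idx in range(7):

After execution: count = 10
10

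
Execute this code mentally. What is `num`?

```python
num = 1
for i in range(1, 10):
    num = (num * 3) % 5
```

Let's trace through this code step by step.

Initialize: num = 1
Entering loop: for i in range(1, 10):

After execution: num = 3
3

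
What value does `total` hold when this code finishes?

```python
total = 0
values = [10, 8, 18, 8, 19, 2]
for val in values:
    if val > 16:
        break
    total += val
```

Let's trace through this code step by step.

Initialize: total = 0
Initialize: values = [10, 8, 18, 8, 19, 2]
Entering loop: for val in values:

After execution: total = 18
18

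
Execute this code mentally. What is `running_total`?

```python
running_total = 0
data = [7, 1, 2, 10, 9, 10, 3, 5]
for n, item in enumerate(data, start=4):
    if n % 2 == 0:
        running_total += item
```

Let's trace through this code step by step.

Initialize: running_total = 0
Initialize: data = [7, 1, 2, 10, 9, 10, 3, 5]
Entering loop: for n, item in enumerate(data, start=4):

After execution: running_total = 21
21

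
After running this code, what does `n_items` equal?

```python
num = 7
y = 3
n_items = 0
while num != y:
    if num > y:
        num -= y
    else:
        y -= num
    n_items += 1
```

Let's trace through this code step by step.

Initialize: num = 7
Initialize: y = 3
Initialize: n_items = 0
Entering loop: while num != y:

After execution: n_items = 4
4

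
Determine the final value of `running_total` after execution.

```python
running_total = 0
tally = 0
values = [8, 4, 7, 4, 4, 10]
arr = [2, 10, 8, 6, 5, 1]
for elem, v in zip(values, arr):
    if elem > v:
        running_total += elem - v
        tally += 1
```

Let's trace through this code step by step.

Initialize: running_total = 0
Initialize: tally = 0
Initialize: values = [8, 4, 7, 4, 4, 10]
Initialize: arr = [2, 10, 8, 6, 5, 1]
Entering loop: for elem, v in zip(values, arr):

After execution: running_total = 15
15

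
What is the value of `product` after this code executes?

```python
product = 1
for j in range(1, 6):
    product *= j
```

Let's trace through this code step by step.

Initialize: product = 1
Entering loop: for j in range(1, 6):

After execution: product = 120
120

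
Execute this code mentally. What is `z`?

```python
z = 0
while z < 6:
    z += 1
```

Let's trace through this code step by step.

Initialize: z = 0
Entering loop: while z < 6:

After execution: z = 6
6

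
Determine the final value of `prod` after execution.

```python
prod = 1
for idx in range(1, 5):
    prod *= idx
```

Let's trace through this code step by step.

Initialize: prod = 1
Entering loop: for idx in range(1, 5):

After execution: prod = 24
24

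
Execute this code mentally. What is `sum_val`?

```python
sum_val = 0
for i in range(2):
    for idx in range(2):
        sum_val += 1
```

Let's trace through this code step by step.

Initialize: sum_val = 0
Entering loop: for i in range(2):

After execution: sum_val = 4
4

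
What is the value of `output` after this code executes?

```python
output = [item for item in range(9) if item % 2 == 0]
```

Let's trace through this code step by step.

Initialize: output = [item for item in range(9) if item % 2 == 0]

After execution: output = [0, 2, 4, 6, 8]
[0, 2, 4, 6, 8]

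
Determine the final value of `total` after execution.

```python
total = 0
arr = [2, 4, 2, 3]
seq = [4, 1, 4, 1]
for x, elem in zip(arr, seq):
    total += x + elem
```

Let's trace through this code step by step.

Initialize: total = 0
Initialize: arr = [2, 4, 2, 3]
Initialize: seq = [4, 1, 4, 1]
Entering loop: for x, elem in zip(arr, seq):

After execution: total = 21
21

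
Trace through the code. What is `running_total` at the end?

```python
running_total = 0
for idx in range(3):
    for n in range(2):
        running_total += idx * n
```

Let's trace through this code step by step.

Initialize: running_total = 0
Entering loop: for idx in range(3):

After execution: running_total = 3
3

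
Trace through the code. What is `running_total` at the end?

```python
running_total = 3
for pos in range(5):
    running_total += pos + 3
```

Let's trace through this code step by step.

Initialize: running_total = 3
Entering loop: for pos in range(5):

After execution: running_total = 28
28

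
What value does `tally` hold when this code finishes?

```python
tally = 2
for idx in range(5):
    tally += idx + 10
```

Let's trace through this code step by step.

Initialize: tally = 2
Entering loop: for idx in range(5):

After execution: tally = 62
62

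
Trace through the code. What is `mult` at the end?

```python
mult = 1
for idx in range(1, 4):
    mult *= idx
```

Let's trace through this code step by step.

Initialize: mult = 1
Entering loop: for idx in range(1, 4):

After execution: mult = 6
6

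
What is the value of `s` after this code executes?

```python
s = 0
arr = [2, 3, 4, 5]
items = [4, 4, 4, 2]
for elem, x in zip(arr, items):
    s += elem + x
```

Let's trace through this code step by step.

Initialize: s = 0
Initialize: arr = [2, 3, 4, 5]
Initialize: items = [4, 4, 4, 2]
Entering loop: for elem, x in zip(arr, items):

After execution: s = 28
28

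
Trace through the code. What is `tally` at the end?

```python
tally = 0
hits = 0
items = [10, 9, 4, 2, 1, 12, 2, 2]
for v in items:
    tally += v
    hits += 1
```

Let's trace through this code step by step.

Initialize: tally = 0
Initialize: hits = 0
Initialize: items = [10, 9, 4, 2, 1, 12, 2, 2]
Entering loop: for v in items:

After execution: tally = 42
42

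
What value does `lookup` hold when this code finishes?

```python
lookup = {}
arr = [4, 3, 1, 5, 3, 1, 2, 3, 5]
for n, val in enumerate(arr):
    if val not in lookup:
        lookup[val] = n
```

Let's trace through this code step by step.

Initialize: lookup = {}
Initialize: arr = [4, 3, 1, 5, 3, 1, 2, 3, 5]
Entering loop: for n, val in enumerate(arr):

After execution: lookup = {4: 0, 3: 1, 1: 2, 5: 3, 2: 6}
{4: 0, 3: 1, 1: 2, 5: 3, 2: 6}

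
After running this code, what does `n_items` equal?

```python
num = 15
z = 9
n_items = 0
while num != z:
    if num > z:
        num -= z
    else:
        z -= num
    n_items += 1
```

Let's trace through this code step by step.

Initialize: num = 15
Initialize: z = 9
Initialize: n_items = 0
Entering loop: while num != z:

After execution: n_items = 3
3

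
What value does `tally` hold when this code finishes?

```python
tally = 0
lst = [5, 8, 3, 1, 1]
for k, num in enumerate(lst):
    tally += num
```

Let's trace through this code step by step.

Initialize: tally = 0
Initialize: lst = [5, 8, 3, 1, 1]
Entering loop: for k, num in enumerate(lst):

After execution: tally = 18
18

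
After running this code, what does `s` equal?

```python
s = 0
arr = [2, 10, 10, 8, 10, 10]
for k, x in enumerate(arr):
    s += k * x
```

Let's trace through this code step by step.

Initialize: s = 0
Initialize: arr = [2, 10, 10, 8, 10, 10]
Entering loop: for k, x in enumerate(arr):

After execution: s = 144
144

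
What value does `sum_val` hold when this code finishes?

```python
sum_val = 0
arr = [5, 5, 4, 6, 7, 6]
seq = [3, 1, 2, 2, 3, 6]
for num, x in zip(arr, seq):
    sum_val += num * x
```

Let's trace through this code step by step.

Initialize: sum_val = 0
Initialize: arr = [5, 5, 4, 6, 7, 6]
Initialize: seq = [3, 1, 2, 2, 3, 6]
Entering loop: for num, x in zip(arr, seq):

After execution: sum_val = 97
97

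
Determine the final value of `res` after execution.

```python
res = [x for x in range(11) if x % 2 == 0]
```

Let's trace through this code step by step.

Initialize: res = [x for x in range(11) if x % 2 == 0]

After execution: res = [0, 2, 4, 6, 8, 10]
[0, 2, 4, 6, 8, 10]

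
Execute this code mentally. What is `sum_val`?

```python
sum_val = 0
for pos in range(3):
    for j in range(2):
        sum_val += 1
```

Let's trace through this code step by step.

Initialize: sum_val = 0
Entering loop: for pos in range(3):

After execution: sum_val = 6
6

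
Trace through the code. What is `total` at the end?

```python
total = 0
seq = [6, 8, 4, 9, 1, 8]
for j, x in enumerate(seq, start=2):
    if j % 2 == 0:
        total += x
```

Let's trace through this code step by step.

Initialize: total = 0
Initialize: seq = [6, 8, 4, 9, 1, 8]
Entering loop: for j, x in enumerate(seq, start=2):

After execution: total = 11
11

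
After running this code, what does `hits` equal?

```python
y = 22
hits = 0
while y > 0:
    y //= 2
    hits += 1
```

Let's trace through this code step by step.

Initialize: y = 22
Initialize: hits = 0
Entering loop: while y > 0:

After execution: hits = 5
5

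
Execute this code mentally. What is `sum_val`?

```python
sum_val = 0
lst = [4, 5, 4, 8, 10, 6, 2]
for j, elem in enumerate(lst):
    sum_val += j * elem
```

Let's trace through this code step by step.

Initialize: sum_val = 0
Initialize: lst = [4, 5, 4, 8, 10, 6, 2]
Entering loop: for j, elem in enumerate(lst):

After execution: sum_val = 119
119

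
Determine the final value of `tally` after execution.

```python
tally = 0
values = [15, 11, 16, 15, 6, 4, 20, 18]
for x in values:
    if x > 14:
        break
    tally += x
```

Let's trace through this code step by step.

Initialize: tally = 0
Initialize: values = [15, 11, 16, 15, 6, 4, 20, 18]
Entering loop: for x in values:

After execution: tally = 0
0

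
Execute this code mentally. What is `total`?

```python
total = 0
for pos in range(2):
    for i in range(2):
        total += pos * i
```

Let's trace through this code step by step.

Initialize: total = 0
Entering loop: for pos in range(2):

After execution: total = 1
1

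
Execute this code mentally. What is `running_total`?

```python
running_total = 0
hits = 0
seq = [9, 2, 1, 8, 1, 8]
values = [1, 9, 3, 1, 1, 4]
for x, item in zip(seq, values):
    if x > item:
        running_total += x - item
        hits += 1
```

Let's trace through this code step by step.

Initialize: running_total = 0
Initialize: hits = 0
Initialize: seq = [9, 2, 1, 8, 1, 8]
Initialize: values = [1, 9, 3, 1, 1, 4]
Entering loop: for x, item in zip(seq, values):

After execution: running_total = 19
19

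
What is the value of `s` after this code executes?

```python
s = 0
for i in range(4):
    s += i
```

Let's trace through this code step by step.

Initialize: s = 0
Entering loop: for i in range(4):

After execution: s = 6
6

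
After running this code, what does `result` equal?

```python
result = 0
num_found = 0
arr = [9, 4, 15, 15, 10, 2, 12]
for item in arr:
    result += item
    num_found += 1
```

Let's trace through this code step by step.

Initialize: result = 0
Initialize: num_found = 0
Initialize: arr = [9, 4, 15, 15, 10, 2, 12]
Entering loop: for item in arr:

After execution: result = 67
67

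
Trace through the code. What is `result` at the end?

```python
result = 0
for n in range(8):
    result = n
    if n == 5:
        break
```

Let's trace through this code step by step.

Initialize: result = 0
Entering loop: for n in range(8):

After execution: result = 5
5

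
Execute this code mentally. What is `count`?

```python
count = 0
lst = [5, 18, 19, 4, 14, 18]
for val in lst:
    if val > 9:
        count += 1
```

Let's trace through this code step by step.

Initialize: count = 0
Initialize: lst = [5, 18, 19, 4, 14, 18]
Entering loop: for val in lst:

After execution: count = 4
4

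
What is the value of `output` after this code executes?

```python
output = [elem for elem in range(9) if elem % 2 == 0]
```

Let's trace through this code step by step.

Initialize: output = [elem for elem in range(9) if elem % 2 == 0]

After execution: output = [0, 2, 4, 6, 8]
[0, 2, 4, 6, 8]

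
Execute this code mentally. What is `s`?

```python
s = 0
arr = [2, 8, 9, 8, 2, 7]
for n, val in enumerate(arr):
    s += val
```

Let's trace through this code step by step.

Initialize: s = 0
Initialize: arr = [2, 8, 9, 8, 2, 7]
Entering loop: for n, val in enumerate(arr):

After execution: s = 36
36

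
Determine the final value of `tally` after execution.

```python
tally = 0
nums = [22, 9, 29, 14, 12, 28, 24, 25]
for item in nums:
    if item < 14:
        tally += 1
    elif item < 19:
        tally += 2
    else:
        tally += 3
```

Let's trace through this code step by step.

Initialize: tally = 0
Initialize: nums = [22, 9, 29, 14, 12, 28, 24, 25]
Entering loop: for item in nums:

After execution: tally = 19
19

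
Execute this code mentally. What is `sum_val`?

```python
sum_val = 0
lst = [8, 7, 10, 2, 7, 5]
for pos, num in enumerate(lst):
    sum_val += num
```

Let's trace through this code step by step.

Initialize: sum_val = 0
Initialize: lst = [8, 7, 10, 2, 7, 5]
Entering loop: for pos, num in enumerate(lst):

After execution: sum_val = 39
39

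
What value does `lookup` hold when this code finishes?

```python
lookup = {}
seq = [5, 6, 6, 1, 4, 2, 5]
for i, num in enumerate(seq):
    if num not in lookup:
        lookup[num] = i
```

Let's trace through this code step by step.

Initialize: lookup = {}
Initialize: seq = [5, 6, 6, 1, 4, 2, 5]
Entering loop: for i, num in enumerate(seq):

After execution: lookup = {5: 0, 6: 1, 1: 3, 4: 4, 2: 5}
{5: 0, 6: 1, 1: 3, 4: 4, 2: 5}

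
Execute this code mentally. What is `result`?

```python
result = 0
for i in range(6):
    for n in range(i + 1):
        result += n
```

Let's trace through this code step by step.

Initialize: result = 0
Entering loop: for i in range(6):

After execution: result = 35
35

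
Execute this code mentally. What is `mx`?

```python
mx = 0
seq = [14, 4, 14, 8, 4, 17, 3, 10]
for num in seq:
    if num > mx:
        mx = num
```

Let's trace through this code step by step.

Initialize: mx = 0
Initialize: seq = [14, 4, 14, 8, 4, 17, 3, 10]
Entering loop: for num in seq:

After execution: mx = 17
17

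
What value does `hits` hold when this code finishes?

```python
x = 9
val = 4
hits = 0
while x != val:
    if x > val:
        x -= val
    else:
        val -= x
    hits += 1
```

Let's trace through this code step by step.

Initialize: x = 9
Initialize: val = 4
Initialize: hits = 0
Entering loop: while x != val:

After execution: hits = 5
5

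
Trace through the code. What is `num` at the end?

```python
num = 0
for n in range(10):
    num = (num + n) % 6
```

Let's trace through this code step by step.

Initialize: num = 0
Entering loop: for n in range(10):

After execution: num = 3
3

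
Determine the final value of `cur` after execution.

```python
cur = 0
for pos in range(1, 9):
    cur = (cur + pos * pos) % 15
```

Let's trace through this code step by step.

Initialize: cur = 0
Entering loop: for pos in range(1, 9):

After execution: cur = 9
9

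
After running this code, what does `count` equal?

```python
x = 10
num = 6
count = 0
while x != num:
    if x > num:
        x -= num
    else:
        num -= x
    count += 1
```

Let's trace through this code step by step.

Initialize: x = 10
Initialize: num = 6
Initialize: count = 0
Entering loop: while x != num:

After execution: count = 3
3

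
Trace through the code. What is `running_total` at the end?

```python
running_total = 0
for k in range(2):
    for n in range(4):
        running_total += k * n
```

Let's trace through this code step by step.

Initialize: running_total = 0
Entering loop: for k in range(2):

After execution: running_total = 6
6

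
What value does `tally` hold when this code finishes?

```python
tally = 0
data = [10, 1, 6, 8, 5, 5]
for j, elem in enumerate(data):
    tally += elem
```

Let's trace through this code step by step.

Initialize: tally = 0
Initialize: data = [10, 1, 6, 8, 5, 5]
Entering loop: for j, elem in enumerate(data):

After execution: tally = 35
35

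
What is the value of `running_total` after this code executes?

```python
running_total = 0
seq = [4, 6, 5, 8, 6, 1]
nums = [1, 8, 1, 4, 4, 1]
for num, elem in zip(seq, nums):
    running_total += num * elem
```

Let's trace through this code step by step.

Initialize: running_total = 0
Initialize: seq = [4, 6, 5, 8, 6, 1]
Initialize: nums = [1, 8, 1, 4, 4, 1]
Entering loop: for num, elem in zip(seq, nums):

After execution: running_total = 114
114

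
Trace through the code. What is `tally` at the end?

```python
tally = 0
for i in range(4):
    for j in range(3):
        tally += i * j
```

Let's trace through this code step by step.

Initialize: tally = 0
Entering loop: for i in range(4):

After execution: tally = 18
18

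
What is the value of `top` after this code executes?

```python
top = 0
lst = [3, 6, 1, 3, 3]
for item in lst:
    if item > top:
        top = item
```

Let's trace through this code step by step.

Initialize: top = 0
Initialize: lst = [3, 6, 1, 3, 3]
Entering loop: for item in lst:

After execution: top = 6
6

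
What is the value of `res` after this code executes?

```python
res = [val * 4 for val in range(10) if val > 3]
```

Let's trace through this code step by step.

Initialize: res = [val * 4 for val in range(10) if val > 3]

After execution: res = [16, 20, 24, 28, 32, 36]
[16, 20, 24, 28, 32, 36]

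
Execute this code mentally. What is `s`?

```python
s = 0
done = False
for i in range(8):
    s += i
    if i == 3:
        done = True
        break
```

Let's trace through this code step by step.

Initialize: s = 0
Initialize: done = False
Entering loop: for i in range(8):

After execution: s = 6
6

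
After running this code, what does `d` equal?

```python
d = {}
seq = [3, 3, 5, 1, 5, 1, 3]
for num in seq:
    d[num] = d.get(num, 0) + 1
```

Let's trace through this code step by step.

Initialize: d = {}
Initialize: seq = [3, 3, 5, 1, 5, 1, 3]
Entering loop: for num in seq:

After execution: d = {3: 3, 5: 2, 1: 2}
{3: 3, 5: 2, 1: 2}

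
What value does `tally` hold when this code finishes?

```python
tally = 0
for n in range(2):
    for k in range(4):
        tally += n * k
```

Let's trace through this code step by step.

Initialize: tally = 0
Entering loop: for n in range(2):

After execution: tally = 6
6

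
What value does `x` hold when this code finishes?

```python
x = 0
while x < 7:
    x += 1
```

Let's trace through this code step by step.

Initialize: x = 0
Entering loop: while x < 7:

After execution: x = 7
7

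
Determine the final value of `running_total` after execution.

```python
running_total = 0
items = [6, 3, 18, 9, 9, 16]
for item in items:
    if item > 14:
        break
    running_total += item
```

Let's trace through this code step by step.

Initialize: running_total = 0
Initialize: items = [6, 3, 18, 9, 9, 16]
Entering loop: for item in items:

After execution: running_total = 9
9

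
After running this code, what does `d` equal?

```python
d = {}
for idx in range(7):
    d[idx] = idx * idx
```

Let's trace through this code step by step.

Initialize: d = {}
Entering loop: for idx in range(7):

After execution: d = {0: 0, 1: 1, 2: 4, 3: 9, 4: 16, 5: 25, 6: 36}
{0: 0, 1: 1, 2: 4, 3: 9, 4: 16, 5: 25, 6: 36}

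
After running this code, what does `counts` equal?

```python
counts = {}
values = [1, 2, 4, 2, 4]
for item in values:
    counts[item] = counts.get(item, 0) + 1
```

Let's trace through this code step by step.

Initialize: counts = {}
Initialize: values = [1, 2, 4, 2, 4]
Entering loop: for item in values:

After execution: counts = {1: 1, 2: 2, 4: 2}
{1: 1, 2: 2, 4: 2}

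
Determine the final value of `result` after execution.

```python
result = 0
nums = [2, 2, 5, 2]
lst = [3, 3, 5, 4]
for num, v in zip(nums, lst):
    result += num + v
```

Let's trace through this code step by step.

Initialize: result = 0
Initialize: nums = [2, 2, 5, 2]
Initialize: lst = [3, 3, 5, 4]
Entering loop: for num, v in zip(nums, lst):

After execution: result = 26
26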